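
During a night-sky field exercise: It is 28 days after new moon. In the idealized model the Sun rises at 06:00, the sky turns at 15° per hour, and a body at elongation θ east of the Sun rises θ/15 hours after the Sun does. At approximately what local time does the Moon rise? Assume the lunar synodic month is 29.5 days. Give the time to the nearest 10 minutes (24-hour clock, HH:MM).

04:50

Phase angle: θ = 360°·(28 d)/(29.5 d) = 341.7°.
The Moon trails the Sun by θ/15 = 341.7/15 ≈ 22.78 hours.
06:00 + 22.780 h ≈ 04:47 → 04:50 to the nearest ten minutes.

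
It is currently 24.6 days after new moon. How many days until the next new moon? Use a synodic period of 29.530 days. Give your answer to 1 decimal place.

4.9 days

The next new moon completes the synodic month: 29.530 − 24.6 = 4.930 days.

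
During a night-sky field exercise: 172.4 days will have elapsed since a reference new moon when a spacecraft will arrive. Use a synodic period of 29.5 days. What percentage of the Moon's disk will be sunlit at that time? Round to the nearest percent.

22%

172.4 d spans 5 complete synodic months (5 × 29.5 = 147.50 d) plus 24.90 d.
The Moon has covered 24.90/29.5 of its cycle, so θ ≈ 360° × 24.90/29.5 = 303.9°.
cos 303.9° = 0.557, so f = (1 − 0.557)/2 = 0.221, so 22%.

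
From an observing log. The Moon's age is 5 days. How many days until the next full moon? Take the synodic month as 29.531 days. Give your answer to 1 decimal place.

9.8 days

Full moon is 0.5 of the way through the cycle: age 0.5 × 29.531 = 14.765 d.
That is 14.765 − 5 = 9.765 days ahead.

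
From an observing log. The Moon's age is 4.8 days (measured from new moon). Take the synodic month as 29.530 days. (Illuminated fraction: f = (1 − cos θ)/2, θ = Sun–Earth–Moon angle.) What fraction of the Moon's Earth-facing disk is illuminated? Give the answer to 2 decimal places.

Phase angle: θ = 360°·(4.8 d)/(29.530 d) = 58.5°.
Illuminated fraction = (1 − cos 58.5°)/2 = (1 − 0.522)/2 ≈ 0.239.

0.24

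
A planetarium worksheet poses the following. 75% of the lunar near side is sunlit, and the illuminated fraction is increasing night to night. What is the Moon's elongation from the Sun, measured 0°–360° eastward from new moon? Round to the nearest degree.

Invert f = (1 − cos θ)/2 to get cos θ = 1 − 2(0.75) = -0.500, hence θ₀ = arccos -0.500 = 120.0°.
Waxing ⇒ before full, so θ = 120.0°.

120°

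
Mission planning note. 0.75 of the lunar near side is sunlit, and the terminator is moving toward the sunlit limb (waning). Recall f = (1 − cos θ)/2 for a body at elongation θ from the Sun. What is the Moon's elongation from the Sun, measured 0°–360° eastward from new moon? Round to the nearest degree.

From f = (1 − cos θ)/2: cos θ = 1 − 2×0.75 = -0.500; arccos → 120.0°.
Waning ⇒ past full, so θ = 360° − 120.0° = 240.0°.

240°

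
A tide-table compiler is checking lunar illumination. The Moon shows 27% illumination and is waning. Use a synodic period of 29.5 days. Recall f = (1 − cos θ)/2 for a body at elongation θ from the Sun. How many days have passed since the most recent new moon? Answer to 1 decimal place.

24.4 days

cos θ = 1 − 2f = 0.460, giving a principal value of 62.6°.
Waning ⇒ past full, so θ = 360° − 62.6° = 297.4°.
At 360°/29.5 d per day, 297.4° corresponds to 24.37 days.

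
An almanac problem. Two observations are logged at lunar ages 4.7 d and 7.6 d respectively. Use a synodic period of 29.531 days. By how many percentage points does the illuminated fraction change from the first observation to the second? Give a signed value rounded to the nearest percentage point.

+29 percentage points

First observation: θ = 360°·4.7/29.531 = 57.3°, so f = 0.230.
Second observation: θ = 92.6°, f = 0.523.
Δf = 0.523 − 0.230 = +0.293, i.e. +29 pp.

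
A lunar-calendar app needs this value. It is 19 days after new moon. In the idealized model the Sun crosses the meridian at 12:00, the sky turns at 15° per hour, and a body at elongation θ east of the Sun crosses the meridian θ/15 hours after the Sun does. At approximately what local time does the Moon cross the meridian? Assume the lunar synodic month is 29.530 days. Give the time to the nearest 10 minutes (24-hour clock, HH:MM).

03:30

Elongation θ = 360° × 19/29.530 ≈ 231.6°.
The Moon trails the Sun by θ/15 = 231.6/15 ≈ 15.44 hours.
12:00 + 15.442 h ≈ 03:27 → 03:30 to the nearest ten minutes.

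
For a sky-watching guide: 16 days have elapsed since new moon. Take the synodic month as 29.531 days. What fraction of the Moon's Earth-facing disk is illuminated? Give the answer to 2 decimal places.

Elongation θ = 360° × 16/29.531 ≈ 195.0°.
With cos θ = (-0.966), the lit fraction is (1 − (-0.966))/2 ≈ 0.983.

0.98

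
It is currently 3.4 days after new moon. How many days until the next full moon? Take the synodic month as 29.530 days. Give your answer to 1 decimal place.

Full moon is 0.5 of the way through the cycle: age 0.5 × 29.530 = 14.765 d.
That is 14.765 − 3.4 = 11.365 days ahead.

11.4 days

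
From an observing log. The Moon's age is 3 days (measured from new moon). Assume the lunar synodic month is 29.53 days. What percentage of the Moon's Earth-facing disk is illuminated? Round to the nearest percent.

10%

Phase angle: θ = 360°·(3 d)/(29.53 d) = 36.6°.
Illuminated fraction = (1 − cos 36.6°)/2 = (1 − 0.803)/2 ≈ 0.098, so 10%.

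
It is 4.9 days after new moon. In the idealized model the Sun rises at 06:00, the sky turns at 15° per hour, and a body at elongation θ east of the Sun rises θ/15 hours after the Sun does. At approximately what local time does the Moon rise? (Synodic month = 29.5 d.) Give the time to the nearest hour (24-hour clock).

Elongation θ = 360° × 4.9/29.5 ≈ 59.8°.
Delay after the Sun = 59.8° / (15°/h) ≈ 3.99 h.
06:00 + 3.99 h ≈ 09:59 → 10:00 to the nearest hour.

10:00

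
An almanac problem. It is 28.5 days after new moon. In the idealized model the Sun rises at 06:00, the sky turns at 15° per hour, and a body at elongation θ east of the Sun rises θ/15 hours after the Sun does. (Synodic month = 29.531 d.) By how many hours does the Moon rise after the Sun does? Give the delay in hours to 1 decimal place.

Elongation θ = 360° × 28.5/29.531 ≈ 347.4°.
At 15° of sky rotation per hour, 347.4° corresponds to a 23.16 h lag.
So the Moon rises 23.16 h after the Sun.

23.2 h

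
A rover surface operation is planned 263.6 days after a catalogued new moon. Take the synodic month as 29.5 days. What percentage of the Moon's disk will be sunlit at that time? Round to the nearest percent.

Reduce mod P: 263.6 − 8×29.5 = 27.60 d into the current lunation.
Elongation θ = 360° × 27.60/29.5 ≈ 336.8°.
cos 336.8° = 0.919, so f = (1 − 0.919)/2 = 0.040, so 4%.

4%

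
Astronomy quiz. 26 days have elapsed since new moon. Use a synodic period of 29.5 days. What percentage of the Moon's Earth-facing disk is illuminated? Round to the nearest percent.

13%

Elongation θ = 360° × 26/29.5 ≈ 317.3°.
cos 317.3° = 0.735, so f = (1 − 0.735)/2 = 0.133, so 13%.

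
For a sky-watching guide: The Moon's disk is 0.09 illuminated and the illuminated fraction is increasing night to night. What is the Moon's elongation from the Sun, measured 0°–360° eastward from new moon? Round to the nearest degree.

35°

cos θ = 1 − 2f = 0.820, giving a principal value of 34.9°.
Before full moon the principal value applies: θ = 34.9°.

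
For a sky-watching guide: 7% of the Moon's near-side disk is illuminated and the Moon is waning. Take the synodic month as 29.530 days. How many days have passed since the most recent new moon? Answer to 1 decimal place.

From f = (1 − cos θ)/2: cos θ = 1 − 2×0.07 = 0.860; arccos → 30.7°.
Waning ⇒ past full, so θ = 360° − 30.7° = 329.3°.
That fraction of the synodic month is 329.3/360 × 29.530 d ≈ 27.01 d.

27.0 days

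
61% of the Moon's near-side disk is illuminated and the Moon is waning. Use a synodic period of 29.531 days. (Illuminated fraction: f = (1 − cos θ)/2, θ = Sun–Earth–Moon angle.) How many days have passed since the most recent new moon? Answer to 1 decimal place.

21.1 days

cos θ = 1 − 2f = -0.220, giving a principal value of 102.7°.
Waning ⇒ past full, so θ = 360° − 102.7° = 257.3°.
That fraction of the synodic month is 257.3/360 × 29.531 d ≈ 21.11 d.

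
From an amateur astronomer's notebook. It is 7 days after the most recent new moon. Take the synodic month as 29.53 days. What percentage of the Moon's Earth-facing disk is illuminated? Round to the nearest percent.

Elongation θ = 360° × 7/29.53 ≈ 85.3°.
Illuminated fraction = (1 − cos 85.3°)/2 = (1 − 0.081)/2 ≈ 0.459, so 46%.

46%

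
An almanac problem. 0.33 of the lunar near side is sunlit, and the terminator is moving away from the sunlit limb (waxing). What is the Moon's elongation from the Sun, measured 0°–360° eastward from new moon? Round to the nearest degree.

cos θ = 1 − 2f = 0.340, giving a principal value of 70.1°.
The Moon is waxing (0°–180°), so θ = 70.1° directly.

70°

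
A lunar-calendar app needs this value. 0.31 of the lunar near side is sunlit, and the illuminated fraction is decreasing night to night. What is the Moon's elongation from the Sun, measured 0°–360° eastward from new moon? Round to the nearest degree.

From f = (1 − cos θ)/2: cos θ = 1 − 2×0.31 = 0.380; arccos → 67.7°.
Since the Moon is past full (waning), take the reflex angle: θ = 360° − 67.7° = 292.3°.

292°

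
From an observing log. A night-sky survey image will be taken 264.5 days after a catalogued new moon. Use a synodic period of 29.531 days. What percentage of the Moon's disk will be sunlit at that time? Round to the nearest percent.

264.5/29.531 = 8.957 lunations, so 8 complete cycles and 28.25 d into the next.
Phase angle: θ = 360°·(28.25 d)/(29.531 d) = 344.4°.
Illuminated fraction = (1 − cos 344.4°)/2 = (1 − 0.963)/2 ≈ 0.018, so 2%.

2%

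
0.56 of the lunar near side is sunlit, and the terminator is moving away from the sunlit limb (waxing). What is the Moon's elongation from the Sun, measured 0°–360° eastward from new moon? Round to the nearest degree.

97°

Invert f = (1 − cos θ)/2 to get cos θ = 1 − 2(0.56) = -0.120, hence θ₀ = arccos -0.120 = 96.9°.
Before full moon the principal value applies: θ = 96.9°.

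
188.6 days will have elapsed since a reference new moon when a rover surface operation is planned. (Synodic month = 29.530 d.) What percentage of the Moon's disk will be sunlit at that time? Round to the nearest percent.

88%

Reduce mod P: 188.6 − 6×29.530 = 11.42 d into the current lunation.
The Moon has covered 11.42/29.530 of its cycle, so θ ≈ 360° × 11.42/29.530 = 139.2°.
With cos θ = (-0.757), the lit fraction is (1 − (-0.757))/2 ≈ 0.879, so 88%.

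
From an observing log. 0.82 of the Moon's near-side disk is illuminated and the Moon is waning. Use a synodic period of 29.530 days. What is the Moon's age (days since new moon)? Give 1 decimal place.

18.9 days

Invert f = (1 − cos θ)/2 to get cos θ = 1 − 2(0.82) = -0.640, hence θ₀ = arccos -0.640 = 129.8°.
Waning ⇒ past full, so θ = 360° − 129.8° = 230.2°.
That fraction of the synodic month is 230.2/360 × 29.530 d ≈ 18.88 d.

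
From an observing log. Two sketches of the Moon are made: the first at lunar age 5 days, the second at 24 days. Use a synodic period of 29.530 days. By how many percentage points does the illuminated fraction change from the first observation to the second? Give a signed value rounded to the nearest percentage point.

+5 pp

θ₁ = 360° × 5/29.530 = 61.0°, f₁ = (1 − cos θ₁)/2 = 0.257.
θ₂ = 360° × 24/29.530 = 292.6°, f₂ = (1 − cos θ₂)/2 = 0.308.
Change = f₂ − f₁ = +0.051 → +5 percentage points.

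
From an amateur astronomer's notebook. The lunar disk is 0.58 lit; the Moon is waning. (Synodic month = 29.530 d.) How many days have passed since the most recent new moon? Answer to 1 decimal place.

From f = (1 − cos θ)/2: cos θ = 1 − 2×0.58 = -0.160; arccos → 99.2°.
A waning Moon lies in 180°–360°, so θ = 360° − 99.2° = 260.8°.
At 360°/29.530 d per day, 260.8° corresponds to 21.39 days.

21.4 days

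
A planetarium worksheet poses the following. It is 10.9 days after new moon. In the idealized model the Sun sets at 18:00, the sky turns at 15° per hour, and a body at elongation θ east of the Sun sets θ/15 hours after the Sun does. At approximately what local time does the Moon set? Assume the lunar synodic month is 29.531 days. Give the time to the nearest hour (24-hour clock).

03:00

Elongation θ = 360° × 10.9/29.531 ≈ 132.9°.
At 15° of sky rotation per hour, 132.9° corresponds to a 8.86 h lag.
18:00 + 8.86 h ≈ 02:52 → 03:00 to the nearest hour.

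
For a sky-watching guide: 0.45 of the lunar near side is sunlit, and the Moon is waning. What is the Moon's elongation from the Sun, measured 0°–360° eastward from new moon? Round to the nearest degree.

From f = (1 − cos θ)/2: cos θ = 1 − 2×0.45 = 0.100; arccos → 84.3°.
A waning Moon lies in 180°–360°, so θ = 360° − 84.3° = 275.7°.

276°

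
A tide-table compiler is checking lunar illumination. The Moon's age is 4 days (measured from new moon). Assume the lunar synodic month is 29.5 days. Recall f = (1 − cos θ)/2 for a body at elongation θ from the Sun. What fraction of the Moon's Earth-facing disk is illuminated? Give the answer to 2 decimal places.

0.17

The Moon has covered 4/29.5 of its cycle, so θ ≈ 360° × 4/29.5 = 48.8°.
cos 48.8° = 0.659, so f = (1 − 0.659)/2 = 0.171.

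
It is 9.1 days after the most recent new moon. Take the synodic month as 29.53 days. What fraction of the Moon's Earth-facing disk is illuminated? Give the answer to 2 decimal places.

0.68

The Moon has covered 9.1/29.53 of its cycle, so θ ≈ 360° × 9.1/29.53 = 110.9°.
Illuminated fraction = (1 − cos 110.9°)/2 = (1 − (-0.357))/2 ≈ 0.679.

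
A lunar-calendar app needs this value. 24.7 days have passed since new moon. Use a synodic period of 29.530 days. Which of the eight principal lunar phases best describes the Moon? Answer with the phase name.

At 24.7/29.530 of the cycle, θ ≈ 301° — the waning crescent range.

waning crescent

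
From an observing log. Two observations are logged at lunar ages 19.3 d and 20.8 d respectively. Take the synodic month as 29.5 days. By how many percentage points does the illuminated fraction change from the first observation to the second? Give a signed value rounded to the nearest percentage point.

θ₁ = 360° × 19.3/29.5 = 235.5°, f₁ = (1 − cos θ₁)/2 = 0.783.
θ₂ = 360° × 20.8/29.5 = 253.8°, f₂ = (1 − cos θ₂)/2 = 0.639.
Change = f₂ − f₁ = -0.144 → -14 percentage points.

-14 percentage points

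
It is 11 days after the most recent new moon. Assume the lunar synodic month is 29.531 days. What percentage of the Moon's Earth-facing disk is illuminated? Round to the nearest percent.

85%

Phase angle: θ = 360°·(11 d)/(29.531 d) = 134.1°.
Illuminated fraction = (1 − cos 134.1°)/2 = (1 − (-0.696))/2 ≈ 0.848, so 85%.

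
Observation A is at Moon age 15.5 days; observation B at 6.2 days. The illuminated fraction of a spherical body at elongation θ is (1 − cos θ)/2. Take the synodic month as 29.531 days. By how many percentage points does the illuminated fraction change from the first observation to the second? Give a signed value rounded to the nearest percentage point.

θ₁ = 360° × 15.5/29.531 = 189.0°, f₁ = (1 − cos θ₁)/2 = 0.994.
θ₂ = 360° × 6.2/29.531 = 75.6°, f₂ = (1 − cos θ₂)/2 = 0.375.
Change = f₂ − f₁ = -0.618 → -62 percentage points.

-62 pp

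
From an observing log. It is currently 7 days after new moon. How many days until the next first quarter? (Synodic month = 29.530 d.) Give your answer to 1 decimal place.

First quarter occurs at elongation 90°, i.e. at age 29.530 × 90/360 = 7.383 d.
That is 7.383 − 7 = 0.383 days ahead.

0.4 days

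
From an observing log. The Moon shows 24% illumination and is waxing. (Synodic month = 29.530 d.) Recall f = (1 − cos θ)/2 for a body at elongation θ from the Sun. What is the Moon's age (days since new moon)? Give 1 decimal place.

From f = (1 − cos θ)/2: cos θ = 1 − 2×0.24 = 0.520; arccos → 58.7°.
The Moon is waxing (0°–180°), so θ = 58.7° directly.
At 360°/29.530 d per day, 58.7° corresponds to 4.81 days.

4.8 days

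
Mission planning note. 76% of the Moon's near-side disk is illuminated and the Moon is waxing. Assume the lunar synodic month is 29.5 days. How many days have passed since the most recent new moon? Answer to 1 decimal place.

cos θ = 1 − 2f = -0.520, giving a principal value of 121.3°.
The Moon is waxing (0°–180°), so θ = 121.3° directly.
Age = 29.5 × 121.3°/360° ≈ 9.94 days.

9.9 days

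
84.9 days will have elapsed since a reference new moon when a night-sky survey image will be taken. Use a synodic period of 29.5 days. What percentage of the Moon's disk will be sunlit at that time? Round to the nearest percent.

84.9 d spans 2 complete synodic months (2 × 29.5 = 59.00 d) plus 25.90 d.
The Moon has covered 25.90/29.5 of its cycle, so θ ≈ 360° × 25.90/29.5 = 316.1°.
Illuminated fraction = (1 − cos 316.1°)/2 = (1 − 0.720)/2 ≈ 0.140, so 14%.

14%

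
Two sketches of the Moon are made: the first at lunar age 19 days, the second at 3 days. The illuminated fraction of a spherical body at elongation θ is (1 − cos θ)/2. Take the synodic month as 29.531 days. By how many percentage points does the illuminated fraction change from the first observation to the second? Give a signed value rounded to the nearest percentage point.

θ₁ = 360° × 19/29.531 = 231.6°, f₁ = (1 − cos θ₁)/2 = 0.810.
θ₂ = 360° × 3/29.531 = 36.6°, f₂ = (1 − cos θ₂)/2 = 0.098.
Change = f₂ − f₁ = -0.712 → -71 percentage points.

-71 percentage points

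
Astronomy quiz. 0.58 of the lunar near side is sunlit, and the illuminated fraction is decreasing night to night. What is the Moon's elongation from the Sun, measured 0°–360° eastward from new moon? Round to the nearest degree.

261°

Invert f = (1 − cos θ)/2 to get cos θ = 1 − 2(0.58) = -0.160, hence θ₀ = arccos -0.160 = 99.2°.
Since the Moon is past full (waning), take the reflex angle: θ = 360° − 99.2° = 260.8°.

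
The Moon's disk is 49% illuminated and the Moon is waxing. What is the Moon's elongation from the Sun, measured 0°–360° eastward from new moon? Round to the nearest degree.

89°

From f = (1 − cos θ)/2: cos θ = 1 − 2×0.49 = 0.020; arccos → 88.9°.
The Moon is waxing (0°–180°), so θ = 88.9° directly.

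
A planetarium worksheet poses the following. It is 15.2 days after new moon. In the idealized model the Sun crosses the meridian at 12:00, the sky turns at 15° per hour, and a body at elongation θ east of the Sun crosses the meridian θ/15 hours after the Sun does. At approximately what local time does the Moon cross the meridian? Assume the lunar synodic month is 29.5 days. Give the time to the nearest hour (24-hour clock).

00:00

The Moon has covered 15.2/29.5 of its cycle, so θ ≈ 360° × 15.2/29.5 = 185.5°.
At 15° of sky rotation per hour, 185.5° corresponds to a 12.37 h lag.
12:00 + 12.37 h ≈ 00:22 → 00:00 to the nearest hour.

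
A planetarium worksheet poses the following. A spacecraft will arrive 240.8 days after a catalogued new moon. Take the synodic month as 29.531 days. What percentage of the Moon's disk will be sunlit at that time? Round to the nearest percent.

22%

Reduce mod P: 240.8 − 8×29.531 = 4.55 d into the current lunation.
The Moon has covered 4.55/29.531 of its cycle, so θ ≈ 360° × 4.55/29.531 = 55.5°.
Illuminated fraction = (1 − cos 55.5°)/2 = (1 − 0.567)/2 ≈ 0.217, so 22%.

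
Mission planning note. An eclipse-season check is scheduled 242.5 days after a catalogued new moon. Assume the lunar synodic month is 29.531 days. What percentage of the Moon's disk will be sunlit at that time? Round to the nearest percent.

38%

242.5 d spans 8 complete synodic months (8 × 29.531 = 236.25 d) plus 6.25 d.
Elongation θ = 360° × 6.25/29.531 ≈ 76.2°.
With cos θ = 0.238, the lit fraction is (1 − 0.238)/2 ≈ 0.381, so 38%.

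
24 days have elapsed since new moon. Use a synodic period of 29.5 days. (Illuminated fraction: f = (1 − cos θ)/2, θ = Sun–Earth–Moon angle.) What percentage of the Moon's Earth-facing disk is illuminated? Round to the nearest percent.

Elongation θ = 360° × 24/29.5 ≈ 292.9°.
Illuminated fraction = (1 − cos 292.9°)/2 = (1 − 0.389)/2 ≈ 0.306, so 31%.

31%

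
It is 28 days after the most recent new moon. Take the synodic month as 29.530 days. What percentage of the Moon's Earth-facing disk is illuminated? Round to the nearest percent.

Elongation θ = 360° × 28/29.530 ≈ 341.3°.
cos 341.3° = 0.947, so f = (1 − 0.947)/2 = 0.026, so 3%.

3%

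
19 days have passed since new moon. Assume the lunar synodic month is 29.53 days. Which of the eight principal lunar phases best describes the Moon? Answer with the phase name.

waning gibbous

θ ≈ 360° × 19/29.53 = 232°, which falls in the waning gibbous sector.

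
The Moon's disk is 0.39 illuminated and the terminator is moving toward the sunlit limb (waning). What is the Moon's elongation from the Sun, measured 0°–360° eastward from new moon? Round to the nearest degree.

283°

From f = (1 − cos θ)/2: cos θ = 1 − 2×0.39 = 0.220; arccos → 77.3°.
Since the Moon is past full (waning), take the reflex angle: θ = 360° − 77.3° = 282.7°.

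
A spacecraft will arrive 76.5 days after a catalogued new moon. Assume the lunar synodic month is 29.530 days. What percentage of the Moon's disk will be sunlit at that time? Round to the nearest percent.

76.5/29.530 = 2.591 lunations, so 2 complete cycles and 17.44 d into the next.
Elongation θ = 360° × 17.44/29.530 ≈ 212.6°.
With cos θ = (-0.842), the lit fraction is (1 − (-0.842))/2 ≈ 0.921, so 92%.

92%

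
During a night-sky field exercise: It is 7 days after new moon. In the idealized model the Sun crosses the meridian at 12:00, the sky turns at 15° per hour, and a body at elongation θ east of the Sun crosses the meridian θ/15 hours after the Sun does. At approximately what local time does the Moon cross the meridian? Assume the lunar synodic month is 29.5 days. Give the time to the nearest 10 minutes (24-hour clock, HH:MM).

17:40

Phase angle: θ = 360°·(7 d)/(29.5 d) = 85.4°.
The Moon trails the Sun by θ/15 = 85.4/15 ≈ 5.69 hours.
12:00 + 5.695 h ≈ 17:42 → 17:40 to the nearest ten minutes.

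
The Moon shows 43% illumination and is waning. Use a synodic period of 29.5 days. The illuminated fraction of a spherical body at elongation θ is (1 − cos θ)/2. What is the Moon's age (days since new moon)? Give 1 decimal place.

Invert f = (1 − cos θ)/2 to get cos θ = 1 − 2(0.43) = 0.140, hence θ₀ = arccos 0.140 = 82.0°.
Waning ⇒ past full, so θ = 360° − 82.0° = 278.0°.
That fraction of the synodic month is 278.0/360 × 29.5 d ≈ 22.78 d.

22.8 days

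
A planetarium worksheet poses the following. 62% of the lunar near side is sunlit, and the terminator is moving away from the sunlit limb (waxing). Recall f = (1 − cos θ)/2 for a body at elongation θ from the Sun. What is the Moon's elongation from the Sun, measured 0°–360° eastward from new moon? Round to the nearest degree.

From f = (1 − cos θ)/2: cos θ = 1 − 2×0.62 = -0.240; arccos → 103.9°.
The Moon is waxing (0°–180°), so θ = 103.9° directly.

104°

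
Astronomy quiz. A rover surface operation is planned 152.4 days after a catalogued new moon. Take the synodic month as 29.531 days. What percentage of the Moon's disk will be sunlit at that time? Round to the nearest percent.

23%

152.4/29.531 = 5.161 lunations, so 5 complete cycles and 4.75 d into the next.
Phase angle: θ = 360°·(4.75 d)/(29.531 d) = 57.8°.
cos 57.8° = 0.532, so f = (1 − 0.532)/2 = 0.234, so 23%.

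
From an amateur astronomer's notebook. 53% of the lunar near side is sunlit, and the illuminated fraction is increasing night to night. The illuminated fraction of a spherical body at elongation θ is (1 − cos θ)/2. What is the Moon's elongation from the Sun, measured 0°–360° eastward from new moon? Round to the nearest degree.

From f = (1 − cos θ)/2: cos θ = 1 − 2×0.53 = -0.060; arccos → 93.4°.
The Moon is waxing (0°–180°), so θ = 93.4° directly.

93°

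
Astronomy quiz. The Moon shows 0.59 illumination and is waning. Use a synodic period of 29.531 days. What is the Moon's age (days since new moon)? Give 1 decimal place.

21.3 days

From f = (1 − cos θ)/2: cos θ = 1 − 2×0.59 = -0.180; arccos → 100.4°.
Since the Moon is past full (waning), take the reflex angle: θ = 360° − 100.4° = 259.6°.
Age = 29.531 × 259.6°/360° ≈ 21.30 days.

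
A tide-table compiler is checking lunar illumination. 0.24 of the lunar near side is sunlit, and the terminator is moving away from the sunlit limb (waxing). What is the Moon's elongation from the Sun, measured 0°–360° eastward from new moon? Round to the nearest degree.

Invert f = (1 − cos θ)/2 to get cos θ = 1 − 2(0.24) = 0.520, hence θ₀ = arccos 0.520 = 58.7°.
Waxing ⇒ before full, so θ = 58.7°.

59°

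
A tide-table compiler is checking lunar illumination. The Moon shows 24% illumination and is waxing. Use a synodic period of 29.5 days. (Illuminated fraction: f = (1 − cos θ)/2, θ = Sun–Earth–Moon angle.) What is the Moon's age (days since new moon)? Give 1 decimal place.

From f = (1 − cos θ)/2: cos θ = 1 − 2×0.24 = 0.520; arccos → 58.7°.
The Moon is waxing (0°–180°), so θ = 58.7° directly.
At 360°/29.5 d per day, 58.7° corresponds to 4.81 days.

4.8 days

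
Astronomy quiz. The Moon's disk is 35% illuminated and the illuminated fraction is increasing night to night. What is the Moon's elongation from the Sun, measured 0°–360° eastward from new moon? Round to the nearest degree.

73°

From f = (1 − cos θ)/2: cos θ = 1 − 2×0.35 = 0.300; arccos → 72.5°.
The Moon is waxing (0°–180°), so θ = 72.5° directly.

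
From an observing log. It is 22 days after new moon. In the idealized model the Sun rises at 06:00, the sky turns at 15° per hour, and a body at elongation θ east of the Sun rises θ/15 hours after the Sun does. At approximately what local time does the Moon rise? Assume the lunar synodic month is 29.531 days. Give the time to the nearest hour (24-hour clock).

The Moon has covered 22/29.531 of its cycle, so θ ≈ 360° × 22/29.531 = 268.2°.
The Moon trails the Sun by θ/15 = 268.2/15 ≈ 17.88 hours.
06:00 + 17.88 h ≈ 23:53 → 00:00 to the nearest hour.

00:00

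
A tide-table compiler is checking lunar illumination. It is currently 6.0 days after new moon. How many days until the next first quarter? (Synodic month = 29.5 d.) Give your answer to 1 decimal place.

1.4 days

First quarter occurs at elongation 90°, i.e. at age 29.5 × 90/360 = 7.375 d.
So 1.375 days remain (7.375 − 6.0).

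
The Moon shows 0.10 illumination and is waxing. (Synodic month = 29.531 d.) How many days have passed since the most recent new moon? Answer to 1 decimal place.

From f = (1 − cos θ)/2: cos θ = 1 − 2×0.10 = 0.800; arccos → 36.9°.
Waxing ⇒ before full, so θ = 36.9°.
At 360°/29.531 d per day, 36.9° corresponds to 3.02 days.

3.0 days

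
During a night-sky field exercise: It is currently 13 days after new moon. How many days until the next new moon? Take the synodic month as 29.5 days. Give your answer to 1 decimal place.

One full lunation from the last new moon is 29.5 d; remaining = 29.5 − 13 = 16.500 d.

16.5 days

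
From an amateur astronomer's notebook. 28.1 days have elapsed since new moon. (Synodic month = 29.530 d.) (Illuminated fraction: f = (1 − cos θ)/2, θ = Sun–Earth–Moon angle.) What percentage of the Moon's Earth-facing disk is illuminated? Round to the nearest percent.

2%

Elongation θ = 360° × 28.1/29.530 ≈ 342.6°.
With cos θ = 0.954, the lit fraction is (1 − 0.954)/2 ≈ 0.023, so 2%.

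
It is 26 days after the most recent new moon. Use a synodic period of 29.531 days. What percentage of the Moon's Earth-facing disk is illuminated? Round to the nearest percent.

Elongation θ = 360° × 26/29.531 ≈ 317.0°.
cos 317.0° = 0.731, so f = (1 − 0.731)/2 = 0.135, so 13%.

13%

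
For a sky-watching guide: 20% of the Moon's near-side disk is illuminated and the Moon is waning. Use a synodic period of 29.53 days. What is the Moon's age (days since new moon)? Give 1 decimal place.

25.2 days

cos θ = 1 − 2f = 0.600, giving a principal value of 53.1°.
Waning ⇒ past full, so θ = 360° − 53.1° = 306.9°.
At 360°/29.53 d per day, 306.9° corresponds to 25.17 days.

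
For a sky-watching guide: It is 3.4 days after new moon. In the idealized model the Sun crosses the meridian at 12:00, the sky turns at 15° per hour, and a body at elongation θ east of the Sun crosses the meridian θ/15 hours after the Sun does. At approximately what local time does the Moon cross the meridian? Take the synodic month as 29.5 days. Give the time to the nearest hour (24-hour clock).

The Moon has covered 3.4/29.5 of its cycle, so θ ≈ 360° × 3.4/29.5 = 41.5°.
Delay after the Sun = 41.5° / (15°/h) ≈ 2.77 h.
12:00 + 2.77 h ≈ 14:46 → 15:00 to the nearest hour.

15:00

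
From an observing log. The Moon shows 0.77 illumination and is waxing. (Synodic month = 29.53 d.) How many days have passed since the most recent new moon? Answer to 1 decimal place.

10.1 days

From f = (1 − cos θ)/2: cos θ = 1 − 2×0.77 = -0.540; arccos → 122.7°.
The Moon is waxing (0°–180°), so θ = 122.7° directly.
That fraction of the synodic month is 122.7/360 × 29.53 d ≈ 10.06 d.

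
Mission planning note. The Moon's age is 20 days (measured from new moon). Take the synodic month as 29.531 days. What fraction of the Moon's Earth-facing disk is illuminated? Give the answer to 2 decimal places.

Phase angle: θ = 360°·(20 d)/(29.531 d) = 243.8°.
cos 243.8° = (-0.441), so f = (1 − (-0.441))/2 = 0.721.

0.72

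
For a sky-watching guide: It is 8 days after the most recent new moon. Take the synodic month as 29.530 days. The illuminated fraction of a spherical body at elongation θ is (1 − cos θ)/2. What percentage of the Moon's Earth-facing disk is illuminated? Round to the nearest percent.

57%

Elongation θ = 360° × 8/29.530 ≈ 97.5°.
Illuminated fraction = (1 − cos 97.5°)/2 = (1 − (-0.131))/2 ≈ 0.566, so 57%.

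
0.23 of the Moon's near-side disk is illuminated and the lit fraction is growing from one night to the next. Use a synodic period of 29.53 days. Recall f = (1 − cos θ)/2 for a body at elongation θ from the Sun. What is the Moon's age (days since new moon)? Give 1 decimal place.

cos θ = 1 − 2f = 0.540, giving a principal value of 57.3°.
The Moon is waxing (0°–180°), so θ = 57.3° directly.
That fraction of the synodic month is 57.3/360 × 29.53 d ≈ 4.70 d.

4.7 days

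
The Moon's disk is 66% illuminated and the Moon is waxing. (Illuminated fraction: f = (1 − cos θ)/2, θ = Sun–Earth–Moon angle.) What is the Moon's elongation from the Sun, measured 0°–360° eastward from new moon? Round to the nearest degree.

109°

cos θ = 1 − 2f = -0.320, giving a principal value of 108.7°.
Before full moon the principal value applies: θ = 108.7°.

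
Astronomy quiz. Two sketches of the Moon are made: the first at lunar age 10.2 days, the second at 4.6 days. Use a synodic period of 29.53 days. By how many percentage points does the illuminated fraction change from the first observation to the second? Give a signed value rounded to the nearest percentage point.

-56 pp

First observation: θ = 360°·10.2/29.53 = 124.3°, so f = 0.782.
Second observation: θ = 56.1°, f = 0.221.
Δf = 0.221 − 0.782 = -0.561, i.e. -56 pp.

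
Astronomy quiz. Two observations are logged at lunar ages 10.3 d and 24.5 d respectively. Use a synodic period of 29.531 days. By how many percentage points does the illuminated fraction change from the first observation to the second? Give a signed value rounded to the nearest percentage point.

First observation: θ = 360°·10.3/29.531 = 125.6°, so f = 0.791.
Second observation: θ = 298.7°, f = 0.260.
Δf = 0.260 − 0.791 = -0.531, i.e. -53 pp.

-53 pp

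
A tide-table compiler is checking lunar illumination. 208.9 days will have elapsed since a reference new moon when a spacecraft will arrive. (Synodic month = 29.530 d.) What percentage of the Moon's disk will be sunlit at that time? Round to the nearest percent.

Reduce mod P: 208.9 − 7×29.530 = 2.19 d into the current lunation.
Phase angle: θ = 360°·(2.19 d)/(29.530 d) = 26.7°.
cos 26.7° = 0.893, so f = (1 − 0.893)/2 = 0.053, so 5%.

5%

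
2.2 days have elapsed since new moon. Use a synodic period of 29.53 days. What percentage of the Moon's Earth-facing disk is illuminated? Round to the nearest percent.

The Moon has covered 2.2/29.53 of its cycle, so θ ≈ 360° × 2.2/29.53 = 26.8°.
With cos θ = 0.892, the lit fraction is (1 − 0.892)/2 ≈ 0.054, so 5%.

5%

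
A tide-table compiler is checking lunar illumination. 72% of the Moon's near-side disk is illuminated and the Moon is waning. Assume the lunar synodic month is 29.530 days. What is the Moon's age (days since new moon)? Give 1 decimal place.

Invert f = (1 − cos θ)/2 to get cos θ = 1 − 2(0.72) = -0.440, hence θ₀ = arccos -0.440 = 116.1°.
Since the Moon is past full (waning), take the reflex angle: θ = 360° − 116.1° = 243.9°.
At 360°/29.530 d per day, 243.9° corresponds to 20.01 days.

20.0 days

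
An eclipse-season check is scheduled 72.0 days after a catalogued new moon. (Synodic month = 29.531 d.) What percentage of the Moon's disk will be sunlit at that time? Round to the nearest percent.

72.0/29.531 = 2.438 lunations, so 2 complete cycles and 12.94 d into the next.
Elongation θ = 360° × 12.94/29.531 ≈ 157.7°.
Illuminated fraction = (1 − cos 157.7°)/2 = (1 − (-0.925))/2 ≈ 0.963, so 96%.

96%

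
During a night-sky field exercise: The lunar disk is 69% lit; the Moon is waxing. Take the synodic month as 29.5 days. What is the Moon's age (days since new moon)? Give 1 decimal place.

9.2 days

Invert f = (1 − cos θ)/2 to get cos θ = 1 − 2(0.69) = -0.380, hence θ₀ = arccos -0.380 = 112.3°.
Before full moon the principal value applies: θ = 112.3°.
At 360°/29.5 d per day, 112.3° corresponds to 9.21 days.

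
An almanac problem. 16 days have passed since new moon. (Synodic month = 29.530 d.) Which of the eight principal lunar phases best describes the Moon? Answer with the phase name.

θ ≈ 360° × 16/29.530 = 195°, which falls in the full moon sector.

full moon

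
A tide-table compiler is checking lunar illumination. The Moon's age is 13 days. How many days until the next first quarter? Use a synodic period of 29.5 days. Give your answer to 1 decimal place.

First quarter occurs at elongation 90°, i.e. at age 29.5 × 90/360 = 7.375 d.
This lunation's first quarter (7.375 d) has passed, so add one period: 36.875 − 13 = 23.875 days.

23.9 days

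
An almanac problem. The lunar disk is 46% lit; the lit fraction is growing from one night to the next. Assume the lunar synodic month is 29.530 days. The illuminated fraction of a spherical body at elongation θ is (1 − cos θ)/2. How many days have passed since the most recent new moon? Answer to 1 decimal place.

7.0 days

From f = (1 − cos θ)/2: cos θ = 1 − 2×0.46 = 0.080; arccos → 85.4°.
Before full moon the principal value applies: θ = 85.4°.
That fraction of the synodic month is 85.4/360 × 29.530 d ≈ 7.01 d.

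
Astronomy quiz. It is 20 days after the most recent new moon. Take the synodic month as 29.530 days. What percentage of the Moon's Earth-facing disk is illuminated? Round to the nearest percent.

72%

Elongation θ = 360° × 20/29.530 ≈ 243.8°.
cos 243.8° = (-0.441), so f = (1 − (-0.441))/2 = 0.721, so 72%.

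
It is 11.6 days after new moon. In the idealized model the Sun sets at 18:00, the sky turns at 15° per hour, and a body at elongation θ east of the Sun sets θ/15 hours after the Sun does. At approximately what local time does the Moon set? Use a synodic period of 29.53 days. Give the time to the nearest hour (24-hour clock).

03:00

Phase angle: θ = 360°·(11.6 d)/(29.53 d) = 141.4°.
The Moon trails the Sun by θ/15 = 141.4/15 ≈ 9.43 hours.
18:00 + 9.43 h ≈ 03:26 → 03:00 to the nearest hour.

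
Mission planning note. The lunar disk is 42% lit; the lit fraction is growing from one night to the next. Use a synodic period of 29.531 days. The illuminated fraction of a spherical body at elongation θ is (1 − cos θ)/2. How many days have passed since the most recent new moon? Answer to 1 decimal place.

6.6 days

From f = (1 − cos θ)/2: cos θ = 1 − 2×0.42 = 0.160; arccos → 80.8°.
Before full moon the principal value applies: θ = 80.8°.
At 360°/29.531 d per day, 80.8° corresponds to 6.63 days.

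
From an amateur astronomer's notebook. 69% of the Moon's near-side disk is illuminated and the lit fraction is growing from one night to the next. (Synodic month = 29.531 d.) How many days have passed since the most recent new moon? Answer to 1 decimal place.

9.2 days

Invert f = (1 − cos θ)/2 to get cos θ = 1 − 2(0.69) = -0.380, hence θ₀ = arccos -0.380 = 112.3°.
Waxing ⇒ before full, so θ = 112.3°.
That fraction of the synodic month is 112.3/360 × 29.531 d ≈ 9.21 d.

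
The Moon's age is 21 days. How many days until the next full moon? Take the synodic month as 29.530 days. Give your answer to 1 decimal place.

23.3 days

Full moon occurs at elongation 180°, i.e. at age 29.530 × 180/360 = 14.765 d.
Already past this cycle's full moon; the next is at 14.765 + 29.530 = 44.295 d, so 44.295 − 21 = 23.295 days.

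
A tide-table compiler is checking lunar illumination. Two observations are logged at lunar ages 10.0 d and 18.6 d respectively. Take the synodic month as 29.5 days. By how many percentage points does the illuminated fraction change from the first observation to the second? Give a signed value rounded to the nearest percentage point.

First observation: θ = 360°·10.0/29.5 = 122.0°, so f = 0.765.
Second observation: θ = 227.0°, f = 0.841.
Δf = 0.841 − 0.765 = +0.076, i.e. +8 pp.

+8 percentage points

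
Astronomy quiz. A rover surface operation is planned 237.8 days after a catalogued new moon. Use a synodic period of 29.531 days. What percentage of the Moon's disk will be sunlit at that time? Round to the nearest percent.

3%

Reduce mod P: 237.8 − 8×29.531 = 1.55 d into the current lunation.
Elongation θ = 360° × 1.55/29.531 ≈ 18.9°.
cos 18.9° = 0.946, so f = (1 − 0.946)/2 = 0.027, so 3%.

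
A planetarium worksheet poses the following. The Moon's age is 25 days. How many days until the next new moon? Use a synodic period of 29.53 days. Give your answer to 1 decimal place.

4.5 days

The next new moon completes the synodic month: 29.53 − 25 = 4.530 days.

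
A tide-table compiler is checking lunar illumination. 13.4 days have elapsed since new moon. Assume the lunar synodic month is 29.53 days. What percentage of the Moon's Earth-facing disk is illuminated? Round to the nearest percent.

98%

Phase angle: θ = 360°·(13.4 d)/(29.53 d) = 163.4°.
With cos θ = (-0.958), the lit fraction is (1 − (-0.958))/2 ≈ 0.979, so 98%.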